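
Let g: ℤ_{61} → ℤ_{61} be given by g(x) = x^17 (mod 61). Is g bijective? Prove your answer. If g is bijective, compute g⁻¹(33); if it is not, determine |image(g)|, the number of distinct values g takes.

Since 61 is prime, the nonzero elements of ℤ_{61} form a cyclic group of order 60.
As gcd(17, 60) = 1, raising to the 17th power is a bijection on this group: if a^17 ≡ b^17 then (ab^{−1})^17 = 1, and the only element of order dividing gcd(17, 60) = 1 is 1, so a = b.
With g(0) = 0 this makes g injective on all of ℤ_{61}, hence bijective (finite equal-size domain and codomain). In particular g is bijective.
Since g is bijective, we find the preimage of 33. The inverse of x ↦ x^17 on (ℤ_{61})^× is x ↦ x^53, because 17·53 = 901 = 15·60 + 1 ≡ 1 (mod 60) and x^{60} = 1 for x ≠ 0 (Fermat). So g⁻¹(33) = 33^53 mod 61.
Repeated squaring mod 61: 33^1 ≡ 33, 33^2 ≡ 33² = 1089 ≡ 52, 33^4 ≡ 52² = 2704 ≡ 20, 33^8 ≡ 20² = 400 ≡ 34, 33^16 ≡ 34² = 1156 ≡ 58, 33^32 ≡ 58² = 3364 ≡ 9. Since 53 = 32 + 16 + 4 + 1, 33^53 ≡ 9·58·20·33: 9·58 = 522 ≡ 34, then 34·20 = 680 ≡ 9, then 9·33 = 297 ≡ 53. So 33^53 ≡ 53 (mod 61).
Hence g⁻¹(33) = 53.

53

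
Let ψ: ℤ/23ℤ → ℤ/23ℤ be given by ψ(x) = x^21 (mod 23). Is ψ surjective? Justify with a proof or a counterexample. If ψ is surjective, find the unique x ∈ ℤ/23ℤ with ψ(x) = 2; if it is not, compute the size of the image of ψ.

Since 23 is prime, the nonzero elements of ℤ/23ℤ form a cyclic group of order 22.
As gcd(21, 22) = 1, raising to the 21st power is a bijection on this group: if x_1^21 ≡ x_2^21 then (x_1x_2^{−1})^21 = 1, and the only element of order dividing gcd(21, 22) = 1 is 1, so x_1 = x_2.
With ψ(0) = 0 this makes ψ injective on all of ℤ/23ℤ, hence bijective (finite equal-size domain and codomain). In particular ψ is surjective.
Since ψ is surjective, we find the preimage of 2. The inverse of x ↦ x^21 on (ℤ/23ℤ)^× is x ↦ x^21, because 21·21 = 441 = 20·22 + 1 ≡ 1 (mod 22) and x^{22} = 1 for x ≠ 0 (Fermat). So ψ⁻¹(2) = 2^21 mod 23.
Repeated squaring mod 23: 2^1 ≡ 2, 2^2 ≡ 2² = 4, 2^4 ≡ 4² = 16, 2^8 ≡ 16² = 256 ≡ 3, 2^16 ≡ 3² = 9. Since 21 = 16 + 4 + 1, 2^21 ≡ 9·16·2: 9·16 = 144 ≡ 6, then 6·2 = 12. So 2^21 ≡ 12 (mod 23).
Hence ψ⁻¹(2) = 12.

12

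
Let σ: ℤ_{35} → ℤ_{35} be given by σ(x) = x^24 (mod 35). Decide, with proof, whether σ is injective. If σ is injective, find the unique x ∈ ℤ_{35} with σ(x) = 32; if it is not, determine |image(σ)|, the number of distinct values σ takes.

4

σ(1) = 1^24 = 1.
σ(2): Repeated squaring mod 35: 2^1 ≡ 2, 2^2 ≡ 2² = 4, 2^4 ≡ 4² = 16, 2^8 ≡ 16² = 256 ≡ 11, 2^16 ≡ 11² = 121 ≡ 16. Since 24 = 16 + 8, 2^24 ≡ 16·11: 16·11 = 176 ≡ 1. So 2^24 ≡ 1 (mod 35).
So σ(1) = σ(2) = 1 while 1 ≠ 2, therefore σ is not injective.
Since σ is not injective, we determine |image(σ)|. Computing x^24 mod 35 for each x (by repeated squaring, reducing mod 35 at every step), the values σ(0), σ(1), …, σ(34) are: 0, 1, 1, 1, 1, 15, 1, 21, 1, 1, 15, 1, 1, 1, 21, 15, 1, 1, 1, 1, 15, 21, 1, 1, 1, 15, 1, 1, 21, 1, 15, 1, 1, 1, 1.
The distinct values are {0, 1, 15, 21}; there are 4 of them.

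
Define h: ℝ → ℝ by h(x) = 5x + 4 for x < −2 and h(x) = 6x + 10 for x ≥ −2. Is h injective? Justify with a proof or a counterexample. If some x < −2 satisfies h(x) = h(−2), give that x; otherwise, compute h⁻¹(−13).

-17/5

Both pieces are strictly increasing (slopes 5 and 6), so each is injective on its own interval.
The left piece maps (−∞, −2) onto (−∞, −6); the right piece maps [−2, ∞) onto [−2, ∞).
These images are disjoint, so no value is attained by both pieces. Thus h is injective.
Because the two images are disjoint, no x < −2 has h(x) = h(−2), so we compute h⁻¹(−13): −13 lies in (−∞, −6), so solve 5x + 4 = −13: x = (−13 − 4)/5 = −17/5.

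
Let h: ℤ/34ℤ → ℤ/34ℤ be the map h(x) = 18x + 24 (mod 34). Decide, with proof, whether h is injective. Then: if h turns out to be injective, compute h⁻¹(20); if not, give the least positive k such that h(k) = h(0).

17

We have gcd(18, 34) = 2 > 1. Taking s = 0 and t = 17: h(0) = 24 and h(17) = 18·17 + 24 = 330 ≡ 24 (mod 34).
So h(0) = h(17) while 0 ≠ 17, thus h is not injective.
Since h is not injective, we find the least positive k with h(k) = h(0): this means 18k ≡ 0 (mod 34), i.e. 34 ∣ 18k. Since gcd(18, 34) = 2, dividing through by 2 this holds exactly when 17 ∣ 9k, and as gcd(9, 17) = 1, exactly when 17 ∣ k.
The smallest positive such k is 17.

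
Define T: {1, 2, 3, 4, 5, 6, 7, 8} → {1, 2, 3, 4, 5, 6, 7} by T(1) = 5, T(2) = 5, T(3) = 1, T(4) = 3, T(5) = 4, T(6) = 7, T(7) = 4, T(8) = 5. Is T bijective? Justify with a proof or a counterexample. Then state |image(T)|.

5

T(1) = 5 = T(2) with 1 ≠ 2, so T is not injective, hence not bijective.
The image of T is {1, 3, 4, 5, 7}, which has 5 elements.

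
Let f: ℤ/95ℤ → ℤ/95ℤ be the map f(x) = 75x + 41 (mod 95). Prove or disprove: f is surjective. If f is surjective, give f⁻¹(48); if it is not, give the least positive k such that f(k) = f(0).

Since gcd(75, 95) = 5, we have 75x ≡ 0 (mod 5) for all x, so f(x) ≡ 1 (mod 5).
But 0 ≢ 1 (mod 5), so 0 ∈ ℤ/95ℤ has no preimage. So f is not surjective.
Since f is not surjective, we find the least positive k with f(k) = f(0): this means 75k ≡ 0 (mod 95), i.e. 95 ∣ 75k. Since gcd(75, 95) = 5, dividing through by 5 this holds exactly when 19 ∣ 15k, and as gcd(15, 19) = 1, exactly when 19 ∣ k.
The smallest positive such k is 19.

19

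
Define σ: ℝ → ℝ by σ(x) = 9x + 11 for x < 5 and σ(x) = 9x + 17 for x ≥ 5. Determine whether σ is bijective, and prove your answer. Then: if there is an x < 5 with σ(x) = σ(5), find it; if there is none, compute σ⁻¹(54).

Both pieces are strictly increasing (slopes 9 and 9), so each is injective on its own interval.
The left piece maps (−∞, 5) onto (−∞, 56); the right piece maps [5, ∞) onto [62, ∞).
The images leave a gap (56 has no preimage), so σ is not surjective, hence not bijective.
Because the two images are disjoint, no x < 5 has σ(x) = σ(5), so we compute σ⁻¹(54): 54 lies in (−∞, 56), so solve 9x + 11 = 54: x = (54 − 11)/9 = 43/9.

43/9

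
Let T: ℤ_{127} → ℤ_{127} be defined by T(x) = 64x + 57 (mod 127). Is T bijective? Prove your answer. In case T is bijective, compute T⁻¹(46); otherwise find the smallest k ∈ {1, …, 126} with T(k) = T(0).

105

Recall: T is injective if T(s) = T(t) implies s = t.
If T(s) = T(t), then 64s ≡ 64t (mod 127). Because gcd(64, 127) = 1, we may cancel 64 to get s ≡ t (mod 127).
We now compute 64⁻¹ mod 127 explicitly. Euclid's algorithm: 127 = 1·64 + 63, 64 = 1·63 + 1; back-substituting gives 1 = 2·64 − 1·127, so 64⁻¹ ≡ 2 (mod 127).
For any y ∈ ℤ_{127}, x = 2(y − 57) mod 127 satisfies T(x) = 64·2(y − 57) + 57 ≡ y (since 64·2 ≡ 1 mod 127). So every y has a preimage.
Therefore T is bijective.
Since T is bijective, we compute T⁻¹(46): solve 64x + 57 ≡ 46 (mod 127), i.e. 64x ≡ 116 (mod 127).
Multiplying by 64⁻¹ = 2 gives x ≡ 2·116 = 232 = 1·127 + 105 ≡ 105 (mod 127).
Check: T(105) = 64·105 + 57 = 6777 = 53·127 + 46 ≡ 46 (mod 127).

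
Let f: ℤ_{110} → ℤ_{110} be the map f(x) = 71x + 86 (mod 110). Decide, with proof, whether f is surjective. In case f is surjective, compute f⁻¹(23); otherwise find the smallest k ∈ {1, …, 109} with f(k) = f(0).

Recall that f is surjective if every y in the codomain equals f(x) for some x in the domain.
Since gcd(71, 110) = 1, 71 is invertible modulo 110. Euclid's algorithm: 110 = 1·71 + 39, 71 = 1·39 + 32, 39 = 1·32 + 7, 32 = 4·7 + 4, 7 = 1·4 + 3, 4 = 1·3 + 1; back-substituting gives 1 = 31·71 − 20·110, so 71⁻¹ ≡ 31 (mod 110).
For any y ∈ ℤ_{110}, x = 31(y − 86) mod 110 satisfies f(x) = 71·31(y − 86) + 86 ≡ y (since 71·31 ≡ 1 mod 110). So every y has a preimage.
Hence f is surjective.
Since f is surjective, we find f⁻¹(23): we need 71x ≡ 23 − 86 ≡ 47 (mod 110). Using 71⁻¹ = 31: x ≡ 31·47 = 1457 = 13·110 + 27, so x = 27.
Check: f(27) = 71·27 + 86 = 2003 = 18·110 + 23 ≡ 23 (mod 110).

27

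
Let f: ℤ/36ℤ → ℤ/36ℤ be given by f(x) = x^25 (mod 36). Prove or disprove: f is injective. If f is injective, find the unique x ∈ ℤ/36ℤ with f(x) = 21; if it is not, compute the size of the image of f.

21

f(0) = 0^25 = 0.
f(6): Repeated squaring mod 36: 6^1 ≡ 6, 6^2 ≡ 6² = 36 ≡ 0, 6^4 ≡ 0² = 0, 6^8 ≡ 0² = 0, 6^16 ≡ 0² = 0. Since 25 = 16 + 8 + 1, 6^25 ≡ 0·0·6: 0·0 = 0, then 0·6 = 0. So 6^25 ≡ 0 (mod 36).
So f(0) = f(6) = 0 while 0 ≠ 6, therefore f is not injective.
Since f is not injective, we determine |image(f)|. Computing x^25 mod 36 for each x (by repeated squaring, reducing mod 36 at every step), the values f(0), f(1), …, f(35) are: 0, 1, 20, 27, 4, 5, 0, 7, 8, 9, 28, 11, 0, 13, 32, 27, 16, 17, 0, 19, 20, 9, 4, 23, 0, 25, 8, 27, 28, 29, 0, 31, 32, 9, 16, 35.
The distinct values are {0, 1, 4, 5, 7, 8, 9, 11, 13, 16, 17, 19, 20, 23, 25, 27, 28, 29, 31, 32, 35}; there are 21 of them.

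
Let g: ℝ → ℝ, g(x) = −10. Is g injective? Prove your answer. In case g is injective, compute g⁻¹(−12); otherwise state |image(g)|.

1

g(0) = −10 = g(1) with 0 ≠ 1, so g is not injective.
Since g is not injective, we state |image(g)|: the image of g is {−10}, which has 1 element.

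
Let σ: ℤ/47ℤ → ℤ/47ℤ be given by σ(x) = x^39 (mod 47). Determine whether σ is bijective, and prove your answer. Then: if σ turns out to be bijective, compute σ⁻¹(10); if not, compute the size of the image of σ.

38

Since 47 is prime, the nonzero elements of ℤ/47ℤ form a cyclic group of order 46.
As gcd(39, 46) = 1, raising to the 39th power is a bijection on this group: if x_1^39 ≡ x_2^39 then (x_1x_2^{−1})^39 = 1, and the only element of order dividing gcd(39, 46) = 1 is 1, so x_1 = x_2.
With σ(0) = 0 this makes σ injective on all of ℤ/47ℤ, hence bijective (finite equal-size domain and codomain). In particular σ is bijective.
Since σ is bijective, we find the preimage of 10. The inverse of x ↦ x^39 on (ℤ/47ℤ)^× is x ↦ x^13, because 39·13 = 507 = 11·46 + 1 ≡ 1 (mod 46) and x^{46} = 1 for x ≠ 0 (Fermat). So σ⁻¹(10) = 10^13 mod 47.
Repeated squaring mod 47: 10^1 ≡ 10, 10^2 ≡ 10² = 100 ≡ 6, 10^4 ≡ 6² = 36, 10^8 ≡ 36² = 1296 ≡ 27. Since 13 = 8 + 4 + 1, 10^13 ≡ 27·36·10: 27·36 = 972 ≡ 32, then 32·10 = 320 ≡ 38. So 10^13 ≡ 38 (mod 47).
Hence σ⁻¹(10) = 38.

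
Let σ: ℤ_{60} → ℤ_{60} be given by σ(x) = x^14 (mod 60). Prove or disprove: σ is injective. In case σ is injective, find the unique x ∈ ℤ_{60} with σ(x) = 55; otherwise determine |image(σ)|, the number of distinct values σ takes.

12

σ(2): Repeated squaring mod 60: 2^1 ≡ 2, 2^2 ≡ 2² = 4, 2^4 ≡ 4² = 16, 2^8 ≡ 16² = 256 ≡ 16. Since 14 = 8 + 4 + 2, 2^14 ≡ 16·16·4: 16·16 = 256 ≡ 16, then 16·4 = 64 ≡ 4. So 2^14 ≡ 4 (mod 60).
σ(8): Repeated squaring mod 60: 8^1 ≡ 8, 8^2 ≡ 8² = 64 ≡ 4, 8^4 ≡ 4² = 16, 8^8 ≡ 16² = 256 ≡ 16. Since 14 = 8 + 4 + 2, 8^14 ≡ 16·16·4: 16·16 = 256 ≡ 16, then 16·4 = 64 ≡ 4. So 8^14 ≡ 4 (mod 60).
So σ(2) = σ(8) = 4 while 2 ≠ 8, therefore σ is not injective.
Since σ is not injective, we determine |image(σ)|. Computing x^14 mod 60 for each x (by repeated squaring, reducing mod 60 at every step), the values σ(0), σ(1), …, σ(59) are: 0, 1, 4, 9, 16, 25, 36, 49, 4, 21, 40, 1, 24, 49, 16, 45, 16, 49, 24, 1, 40, 21, 4, 49, 36, 25, 16, 9, 4, 1, 0, 1, 4, 9, 16, 25, 36, 49, 4, 21, 40, 1, 24, 49, 16, 45, 16, 49, 24, 1, 40, 21, 4, 49, 36, 25, 16, 9, 4, 1.
The distinct values are {0, 1, 4, 9, 16, 21, 24, 25, 36, 40, 45, 49}; there are 12 of them.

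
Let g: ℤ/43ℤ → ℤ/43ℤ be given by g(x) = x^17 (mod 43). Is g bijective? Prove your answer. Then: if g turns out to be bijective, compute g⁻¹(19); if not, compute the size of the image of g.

30

Since 43 is prime, the nonzero elements of ℤ/43ℤ form a cyclic group of order 42.
As gcd(17, 42) = 1, raising to the 17th power is a bijection on this group: if s^17 ≡ t^17 then (st^{−1})^17 = 1, and the only element of order dividing gcd(17, 42) = 1 is 1, so s = t.
With g(0) = 0 this makes g injective on all of ℤ/43ℤ, hence bijective (finite equal-size domain and codomain). In particular g is bijective.
Since g is bijective, we find the preimage of 19. The inverse of x ↦ x^17 on (ℤ/43ℤ)^× is x ↦ x^5, because 17·5 = 85 = 2·42 + 1 ≡ 1 (mod 42) and x^{42} = 1 for x ≠ 0 (Fermat). So g⁻¹(19) = 19^5 mod 43.
Repeated squaring mod 43: 19^1 ≡ 19, 19^2 ≡ 19² = 361 ≡ 17, 19^4 ≡ 17² = 289 ≡ 31. Since 5 = 4 + 1, 19^5 ≡ 31·19: 31·19 = 589 ≡ 30. So 19^5 ≡ 30 (mod 43).
Hence g⁻¹(19) = 30.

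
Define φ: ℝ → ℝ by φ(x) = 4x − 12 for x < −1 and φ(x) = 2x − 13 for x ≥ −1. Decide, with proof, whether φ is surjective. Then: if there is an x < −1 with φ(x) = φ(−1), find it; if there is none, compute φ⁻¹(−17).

-5/4

Both pieces are strictly increasing (slopes 4 and 2), so each is injective on its own interval.
The left piece maps (−∞, −1) onto (−∞, −16); the right piece maps [−1, ∞) onto [−15, ∞).
The union (−∞, −16) ∪ [−15, ∞) omits the interval between −16 and −15; in particular −16 has no preimage. So φ is not surjective.
Because the two images are disjoint, no x < −1 has φ(x) = φ(−1), so we compute φ⁻¹(−17): −17 lies in (−∞, −16), so solve 4x − 12 = −17: x = (−17 + 12)/4 = −5/4.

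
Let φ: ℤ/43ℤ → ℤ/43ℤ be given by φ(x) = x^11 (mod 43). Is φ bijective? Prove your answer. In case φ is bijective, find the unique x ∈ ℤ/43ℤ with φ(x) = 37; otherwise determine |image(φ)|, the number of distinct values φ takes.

7

Since 43 is prime, the nonzero elements of ℤ/43ℤ form a cyclic group of order 42.
As gcd(11, 42) = 1, raising to the 11th power is a bijection on this group: if a^11 ≡ b^11 then (ab^{−1})^11 = 1, and the only element of order dividing gcd(11, 42) = 1 is 1, so a = b.
With φ(0) = 0 this makes φ injective on all of ℤ/43ℤ, hence bijective (finite equal-size domain and codomain). In particular φ is bijective.
Since φ is bijective, we find the preimage of 37. The inverse of x ↦ x^11 on (ℤ/43ℤ)^× is x ↦ x^23, because 11·23 = 253 = 6·42 + 1 ≡ 1 (mod 42) and x^{42} = 1 for x ≠ 0 (Fermat). So φ⁻¹(37) = 37^23 mod 43.
Repeated squaring mod 43: 37^1 ≡ 37, 37^2 ≡ 37² = 1369 ≡ 36, 37^4 ≡ 36² = 1296 ≡ 6, 37^8 ≡ 6² = 36, 37^16 ≡ 36² = 1296 ≡ 6. Since 23 = 16 + 4 + 2 + 1, 37^23 ≡ 6·6·36·37: 6·6 = 36, then 36·36 = 1296 ≡ 6, then 6·37 = 222 ≡ 7. So 37^23 ≡ 7 (mod 43).
Hence φ⁻¹(37) = 7.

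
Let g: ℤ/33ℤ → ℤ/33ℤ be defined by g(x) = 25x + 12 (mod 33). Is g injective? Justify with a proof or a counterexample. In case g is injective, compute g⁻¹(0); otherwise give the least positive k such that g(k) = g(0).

Suppose g(u) = g(v) in ℤ/33ℤ. Then 25u + 12 ≡ 25v + 12 (mod 33), thus 25(u − v) ≡ 0 (mod 33).
Since gcd(25, 33) = 1, 25 is invertible modulo 33, so u − v ≡ 0 (mod 33), i.e. u = v.
Hence g is injective.
We now compute 25⁻¹ mod 33 explicitly. Euclid's algorithm: 33 = 1·25 + 8, 25 = 3·8 + 1; back-substituting gives 1 = 4·25 − 3·33, so 25⁻¹ ≡ 4 (mod 33).
Since g is injective, we find g⁻¹(0): we need 25x ≡ 0 − 12 ≡ 21 (mod 33). Using 25⁻¹ = 4: x ≡ 4·21 = 84 = 2·33 + 18, so x = 18.
Check: g(18) = 25·18 + 12 = 462 = 14·33 + 0 ≡ 0 (mod 33).

18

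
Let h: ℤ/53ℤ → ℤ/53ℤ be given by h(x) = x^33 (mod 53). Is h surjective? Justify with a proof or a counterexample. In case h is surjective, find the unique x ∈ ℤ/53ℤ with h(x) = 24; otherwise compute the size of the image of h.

Since 53 is prime, the nonzero elements of ℤ/53ℤ form a cyclic group of order 52.
As gcd(33, 52) = 1, raising to the 33rd power is a bijection on this group: if x_1^33 ≡ x_2^33 then (x_1x_2^{−1})^33 = 1, and the only element of order dividing gcd(33, 52) = 1 is 1, so x_1 = x_2.
With h(0) = 0 this makes h injective on all of ℤ/53ℤ, hence bijective (finite equal-size domain and codomain). In particular h is surjective.
Since h is surjective, we find the preimage of 24. The inverse of x ↦ x^33 on (ℤ/53ℤ)^× is x ↦ x^41, because 33·41 = 1353 = 26·52 + 1 ≡ 1 (mod 52) and x^{52} = 1 for x ≠ 0 (Fermat). So h⁻¹(24) = 24^41 mod 53.
Repeated squaring mod 53: 24^1 ≡ 24, 24^2 ≡ 24² = 576 ≡ 46, 24^4 ≡ 46² = 2116 ≡ 49, 24^8 ≡ 49² = 2401 ≡ 16, 24^16 ≡ 16² = 256 ≡ 44, 24^32 ≡ 44² = 1936 ≡ 28. Since 41 = 32 + 8 + 1, 24^41 ≡ 28·16·24: 28·16 = 448 ≡ 24, then 24·24 = 576 ≡ 46. So 24^41 ≡ 46 (mod 53).
Hence h⁻¹(24) = 46.

46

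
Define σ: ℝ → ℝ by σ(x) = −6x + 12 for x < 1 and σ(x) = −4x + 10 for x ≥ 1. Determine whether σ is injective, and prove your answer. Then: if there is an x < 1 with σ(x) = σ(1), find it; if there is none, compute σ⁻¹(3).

7/4

Both pieces are strictly decreasing (slopes −6 and −4), so each is injective on its own interval.
The left piece maps (−∞, 1) onto (6, ∞); the right piece maps [1, ∞) onto (−∞, 6].
These images are disjoint, so no value is attained by both pieces. So σ is injective.
Because the two images are disjoint, no x < 1 has σ(x) = σ(1), so we compute σ⁻¹(3): 3 lies in (−∞, 6], so solve −4x + 10 = 3: x = (3 − 10)/(−4) = 7/4.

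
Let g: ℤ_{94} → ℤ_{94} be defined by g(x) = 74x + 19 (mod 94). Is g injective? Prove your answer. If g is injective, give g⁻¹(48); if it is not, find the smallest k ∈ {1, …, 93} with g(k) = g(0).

We have gcd(74, 94) = 2 > 1. Taking x_1 = 0 and x_2 = 47: g(0) = 19 and g(47) = 74·47 + 19 = 3497 ≡ 19 (mod 94).
So g(0) = g(47) while 0 ≠ 47, so g is not injective.
Since g is not injective, we find the least positive k with g(k) = g(0): this means 74k ≡ 0 (mod 94), i.e. 94 ∣ 74k. Since gcd(74, 94) = 2, dividing through by 2 this holds exactly when 47 ∣ 37k, and as gcd(37, 47) = 1, exactly when 47 ∣ k.
The smallest positive such k is 47.

47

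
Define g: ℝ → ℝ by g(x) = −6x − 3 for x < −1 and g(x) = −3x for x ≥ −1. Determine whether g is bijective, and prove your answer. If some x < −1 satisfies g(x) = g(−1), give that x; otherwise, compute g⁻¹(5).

Both pieces are strictly decreasing (slopes −6 and −3), so each is injective on its own interval.
The left piece maps (−∞, −1) onto (3, ∞); the right piece maps [−1, ∞) onto (−∞, 3].
Since 3 = 3, the images partition ℝ: g is injective and surjective, hence bijective.
Because the two images are disjoint, no x < −1 has g(x) = g(−1), so we compute g⁻¹(5): 5 lies in (3, ∞), so solve −6x − 3 = 5: x = (5 + 3)/(−6) = −4/3.

-4/3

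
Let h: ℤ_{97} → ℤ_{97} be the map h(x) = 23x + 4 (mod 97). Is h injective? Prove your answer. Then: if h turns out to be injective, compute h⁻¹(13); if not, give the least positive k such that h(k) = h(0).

By definition, injectivity means: for all x_1, x_2 in the domain, h(x_1) = h(x_2) implies x_1 = x_2.
Suppose h(x_1) = h(x_2) in ℤ_{97}. Then 23x_1 + 4 ≡ 23x_2 + 4 (mod 97), hence 23(x_1 − x_2) ≡ 0 (mod 97).
Since gcd(23, 97) = 1, 23 is invertible modulo 97, therefore x_1 − x_2 ≡ 0 (mod 97), i.e. x_1 = x_2.
Hence h is injective.
We now compute 23⁻¹ mod 97 explicitly. Euclid's algorithm: 97 = 4·23 + 5, 23 = 4·5 + 3, 5 = 1·3 + 2, 3 = 1·2 + 1; back-substituting gives 1 = 38·23 − 9·97, so 23⁻¹ ≡ 38 (mod 97).
Since h is injective, we compute h⁻¹(13): solve 23x + 4 ≡ 13 (mod 97), i.e. 23x ≡ 9 (mod 97).
Multiplying by 23⁻¹ = 38 gives x ≡ 38·9 = 342 = 3·97 + 51 ≡ 51 (mod 97).
Check: h(51) = 23·51 + 4 = 1177 = 12·97 + 13 ≡ 13 (mod 97).

51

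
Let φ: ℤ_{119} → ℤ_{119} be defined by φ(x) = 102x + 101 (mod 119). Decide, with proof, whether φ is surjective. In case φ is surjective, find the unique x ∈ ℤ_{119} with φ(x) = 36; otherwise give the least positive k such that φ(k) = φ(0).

7

Since gcd(102, 119) = 17, we have 102x ≡ 0 (mod 17) for all x, so φ(x) ≡ 16 (mod 17).
But 0 ≢ 16 (mod 17), so 0 ∈ ℤ_{119} has no preimage. Thus φ is not surjective.
Since φ is not surjective, we find the least positive k with φ(k) = φ(0): this means 102k ≡ 0 (mod 119), i.e. 119 ∣ 102k. Since gcd(102, 119) = 17, dividing through by 17 this holds exactly when 7 ∣ 6k, and as gcd(6, 7) = 1, exactly when 7 ∣ k.
The smallest positive such k is 7.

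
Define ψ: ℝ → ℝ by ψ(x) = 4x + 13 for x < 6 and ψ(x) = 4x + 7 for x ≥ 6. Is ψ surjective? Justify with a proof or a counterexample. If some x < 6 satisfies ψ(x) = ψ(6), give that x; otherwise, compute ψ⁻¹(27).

9/2

Both pieces are strictly increasing (slopes 4 and 4), so each is injective on its own interval.
The left piece maps (−∞, 6) onto (−∞, 37); the right piece maps [6, ∞) onto [31, ∞).
The union (−∞, 37) ∪ [31, ∞) covers ℝ, so ψ is surjective.
For the follow-up: the images overlap, so an x < 6 with ψ(x) = ψ(6) exists. ψ(6) = 31; solving 4x + 13 = 31 for x < 6 gives x = (31 − 13)/4 = 9/2.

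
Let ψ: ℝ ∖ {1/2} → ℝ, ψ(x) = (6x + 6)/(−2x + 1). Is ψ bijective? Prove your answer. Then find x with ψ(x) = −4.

If ψ(x) = −3, cross-multiplying gives −2(6x + 6) = 6(−2x + 1), which simplifies to −12 = 6 — false.  So −3 has no preimage and ψ is not surjective.
So ψ is not bijective.
Solving ψ(x) = −4: cross-multiplying gives 6x + 6 = −4(−2x + 1), which rearranges to −2x = −10, so x = 5.

5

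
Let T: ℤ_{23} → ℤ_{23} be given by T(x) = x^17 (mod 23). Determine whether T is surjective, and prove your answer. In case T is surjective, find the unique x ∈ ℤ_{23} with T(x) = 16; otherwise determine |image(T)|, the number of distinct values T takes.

3

Since 23 is prime, the nonzero elements of ℤ_{23} form a cyclic group of order 22.
As gcd(17, 22) = 1, raising to the 17th power is a bijection on this group: if x_1^17 ≡ x_2^17 then (x_1x_2^{−1})^17 = 1, and the only element of order dividing gcd(17, 22) = 1 is 1, so x_1 = x_2.
With T(0) = 0 this makes T injective on all of ℤ_{23}, hence bijective (finite equal-size domain and codomain). In particular T is surjective.
Since T is surjective, we find the preimage of 16. The inverse of x ↦ x^17 on (ℤ_{23})^× is x ↦ x^13, because 17·13 = 221 = 10·22 + 1 ≡ 1 (mod 22) and x^{22} = 1 for x ≠ 0 (Fermat). So T⁻¹(16) = 16^13 mod 23.
Repeated squaring mod 23: 16^1 ≡ 16, 16^2 ≡ 16² = 256 ≡ 3, 16^4 ≡ 3² = 9, 16^8 ≡ 9² = 81 ≡ 12. Since 13 = 8 + 4 + 1, 16^13 ≡ 12·9·16: 12·9 = 108 ≡ 16, then 16·16 = 256 ≡ 3. So 16^13 ≡ 3 (mod 23).
Hence T⁻¹(16) = 3.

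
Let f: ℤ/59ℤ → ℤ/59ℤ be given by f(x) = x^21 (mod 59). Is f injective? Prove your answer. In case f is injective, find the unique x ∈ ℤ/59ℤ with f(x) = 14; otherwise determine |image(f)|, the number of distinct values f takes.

Since 59 is prime, the nonzero elements of ℤ/59ℤ form a cyclic group of order 58.
As gcd(21, 58) = 1, raising to the 21st power is a bijection on this group: if x_1^21 ≡ x_2^21 then (x_1x_2^{−1})^21 = 1, and the only element of order dividing gcd(21, 58) = 1 is 1, so x_1 = x_2.
With f(0) = 0 this makes f injective on all of ℤ/59ℤ, hence bijective (finite equal-size domain and codomain). In particular f is injective.
Since f is injective, we find the preimage of 14. The inverse of x ↦ x^21 on (ℤ/59ℤ)^× is x ↦ x^47, because 21·47 = 987 = 17·58 + 1 ≡ 1 (mod 58) and x^{58} = 1 for x ≠ 0 (Fermat). So f⁻¹(14) = 14^47 mod 59.
Repeated squaring mod 59: 14^1 ≡ 14, 14^2 ≡ 14² = 196 ≡ 19, 14^4 ≡ 19² = 361 ≡ 7, 14^8 ≡ 7² = 49, 14^16 ≡ 49² = 2401 ≡ 41, 14^32 ≡ 41² = 1681 ≡ 29. Since 47 = 32 + 8 + 4 + 2 + 1, 14^47 ≡ 29·49·7·19·14: 29·49 = 1421 ≡ 5, then 5·7 = 35, then 35·19 = 665 ≡ 16, then 16·14 = 224 ≡ 47. So 14^47 ≡ 47 (mod 59).
Hence f⁻¹(14) = 47.

47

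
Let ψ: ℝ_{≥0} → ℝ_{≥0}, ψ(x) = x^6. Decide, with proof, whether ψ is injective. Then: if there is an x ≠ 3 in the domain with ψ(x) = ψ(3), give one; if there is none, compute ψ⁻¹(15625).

5

On ℝ_{≥0}, x ↦ x^6 is strictly increasing, so ψ(x_1) = ψ(x_2) forces x_1 = x_2. Thus ψ is injective.
Since x ↦ x^6 is strictly increasing on ℝ_{≥0}, it is injective there, so no x ≠ 3 in the domain has ψ(x) = ψ(3). We therefore compute ψ⁻¹(15625) = 15625^{1/6} = 5 (indeed 5^6 = 15625).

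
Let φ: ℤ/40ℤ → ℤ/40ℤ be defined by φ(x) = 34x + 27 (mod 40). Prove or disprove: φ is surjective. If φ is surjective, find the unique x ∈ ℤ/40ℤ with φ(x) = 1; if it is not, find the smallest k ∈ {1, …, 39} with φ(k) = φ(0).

Since gcd(34, 40) = 2, we have 34x ≡ 0 (mod 2) for all x, so φ(x) ≡ 1 (mod 2).
But 0 ≢ 1 (mod 2), so 0 ∈ ℤ/40ℤ has no preimage. So φ is not surjective.
Since φ is not surjective, we find the least positive k with φ(k) = φ(0): this means 34k ≡ 0 (mod 40), i.e. 40 ∣ 34k. Since gcd(34, 40) = 2, dividing through by 2 this holds exactly when 20 ∣ 17k, and as gcd(17, 20) = 1, exactly when 20 ∣ k.
The smallest positive such k is 20.

20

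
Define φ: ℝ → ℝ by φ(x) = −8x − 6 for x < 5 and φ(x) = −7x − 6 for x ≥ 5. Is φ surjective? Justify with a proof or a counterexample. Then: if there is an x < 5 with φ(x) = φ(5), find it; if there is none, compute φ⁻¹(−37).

Both pieces are strictly decreasing (slopes −8 and −7), so each is injective on its own interval.
The left piece maps (−∞, 5) onto (−46, ∞); the right piece maps [5, ∞) onto (−∞, −41].
The union (−46, ∞) ∪ (−∞, −41] covers ℝ, so φ is surjective.
For the follow-up: the images overlap, so an x < 5 with φ(x) = φ(5) exists. φ(5) = −41; solving −8x − 6 = −41 for x < 5 gives x = (−41 + 6)/(−8) = 35/8.

35/8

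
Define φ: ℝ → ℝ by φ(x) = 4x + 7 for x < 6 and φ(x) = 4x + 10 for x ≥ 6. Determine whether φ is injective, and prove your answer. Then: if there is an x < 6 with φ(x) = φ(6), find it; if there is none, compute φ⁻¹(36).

Both pieces are strictly increasing (slopes 4 and 4), so each is injective on its own interval.
The left piece maps (−∞, 6) onto (−∞, 31); the right piece maps [6, ∞) onto [34, ∞).
These images are disjoint, so no value is attained by both pieces. Thus φ is injective.
Because the two images are disjoint, no x < 6 has φ(x) = φ(6), so we compute φ⁻¹(36): 36 lies in [34, ∞), so solve 4x + 10 = 36: x = (36 − 10)/4 = 13/2.

13/2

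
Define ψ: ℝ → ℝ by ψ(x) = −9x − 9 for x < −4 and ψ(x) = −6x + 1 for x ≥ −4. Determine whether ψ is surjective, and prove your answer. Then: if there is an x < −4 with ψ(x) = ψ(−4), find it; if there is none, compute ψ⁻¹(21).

Both pieces are strictly decreasing (slopes −9 and −6), so each is injective on its own interval.
The left piece maps (−∞, −4) onto (27, ∞); the right piece maps [−4, ∞) onto (−∞, 25].
The union (27, ∞) ∪ (−∞, 25] omits the interval between 27 and 25; in particular 27 has no preimage. So ψ is not surjective.
Because the two images are disjoint, no x < −4 has ψ(x) = ψ(−4), so we compute ψ⁻¹(21): 21 lies in (−∞, 25], so solve −6x + 1 = 21: x = (21 − 1)/(−6) = −10/3.

-10/3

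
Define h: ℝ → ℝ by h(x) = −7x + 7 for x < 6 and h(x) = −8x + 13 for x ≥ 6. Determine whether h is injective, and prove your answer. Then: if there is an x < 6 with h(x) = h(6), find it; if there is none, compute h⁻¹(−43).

Both pieces are strictly decreasing (slopes −7 and −8), so each is injective on its own interval.
The left piece maps (−∞, 6) onto (−35, ∞); the right piece maps [6, ∞) onto (−∞, −35].
These images are disjoint, so no value is attained by both pieces. So h is injective.
Because the two images are disjoint, no x < 6 has h(x) = h(6), so we compute h⁻¹(−43): −43 lies in (−∞, −35], so solve −8x + 13 = −43: x = (−43 − 13)/(−8) = 7.

7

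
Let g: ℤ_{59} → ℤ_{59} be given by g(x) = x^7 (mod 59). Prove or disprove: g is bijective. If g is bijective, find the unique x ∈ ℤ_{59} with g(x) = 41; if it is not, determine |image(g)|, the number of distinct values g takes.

4

Since 59 is prime, the nonzero elements of ℤ_{59} form a cyclic group of order 58.
As gcd(7, 58) = 1, raising to the 7th power is a bijection on this group: if a^7 ≡ b^7 then (ab^{−1})^7 = 1, and the only element of order dividing gcd(7, 58) = 1 is 1, so a = b.
With g(0) = 0 this makes g injective on all of ℤ_{59}, hence bijective (finite equal-size domain and codomain). In particular g is bijective.
Since g is bijective, we find the preimage of 41. The inverse of x ↦ x^7 on (ℤ_{59})^× is x ↦ x^25, because 7·25 = 175 = 3·58 + 1 ≡ 1 (mod 58) and x^{58} = 1 for x ≠ 0 (Fermat). So g⁻¹(41) = 41^25 mod 59.
Repeated squaring mod 59: 41^1 ≡ 41, 41^2 ≡ 41² = 1681 ≡ 29, 41^4 ≡ 29² = 841 ≡ 15, 41^8 ≡ 15² = 225 ≡ 48, 41^16 ≡ 48² = 2304 ≡ 3. Since 25 = 16 + 8 + 1, 41^25 ≡ 3·48·41: 3·48 = 144 ≡ 26, then 26·41 = 1066 ≡ 4. So 41^25 ≡ 4 (mod 59).
Hence g⁻¹(41) = 4.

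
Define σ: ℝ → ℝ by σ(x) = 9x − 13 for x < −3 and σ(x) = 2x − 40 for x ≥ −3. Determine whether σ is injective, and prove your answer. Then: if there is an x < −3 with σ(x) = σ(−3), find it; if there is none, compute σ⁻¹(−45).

-11/3

Both pieces are strictly increasing (slopes 9 and 2), so each is injective on its own interval.
The left piece maps (−∞, −3) onto (−∞, −40); the right piece maps [−3, ∞) onto [−46, ∞).
These images overlap. In particular σ(−3) = −46 (right piece), and solving 9x − 13 = −46 on the left piece gives x = −11/3 < −3.
So σ(−11/3) = σ(−3) with −11/3 ≠ −3, and σ is not injective. This x = −11/3 is the requested value below −3.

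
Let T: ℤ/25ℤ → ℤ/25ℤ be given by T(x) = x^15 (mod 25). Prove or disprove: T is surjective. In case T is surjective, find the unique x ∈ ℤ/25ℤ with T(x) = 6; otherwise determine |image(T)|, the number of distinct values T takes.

5

T(0) = 0^15 = 0.
T(5): Repeated squaring mod 25: 5^1 ≡ 5, 5^2 ≡ 5² = 25 ≡ 0, 5^4 ≡ 0² = 0, 5^8 ≡ 0² = 0. Since 15 = 8 + 4 + 2 + 1, 5^15 ≡ 0·0·0·5: 0·0 = 0, then 0·0 = 0, then 0·5 = 0. So 5^15 ≡ 0 (mod 25).
So T(0) = T(5) = 0 while 0 ≠ 5, hence T is not injective.
A non-injective map from the 25-element set ℤ/25ℤ to itself takes at most 24 distinct values, so it cannot be surjective. Hence T is not surjective.
Since T is not surjective, we determine |image(T)|. Computing x^15 mod 25 for each x (by repeated squaring, reducing mod 25 at every step), the values T(0), T(1), …, T(24) are: 0, 1, 18, 7, 24, 0, 1, 18, 7, 24, 0, 1, 18, 7, 24, 0, 1, 18, 7, 24, 0, 1, 18, 7, 24.
The distinct values are {0, 1, 7, 18, 24}; there are 5 of them.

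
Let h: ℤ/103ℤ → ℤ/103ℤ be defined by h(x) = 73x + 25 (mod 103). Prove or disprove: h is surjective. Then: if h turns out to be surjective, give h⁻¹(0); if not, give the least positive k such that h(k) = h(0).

18

Since gcd(73, 103) = 1, 73 is invertible modulo 103. Euclid's algorithm: 103 = 1·73 + 30, 73 = 2·30 + 13, 30 = 2·13 + 4, 13 = 3·4 + 1; back-substituting gives 1 = 24·73 − 17·103, so 73⁻¹ ≡ 24 (mod 103).
Then y ↦ 24(y − 25) is a two-sided inverse to h, so every y ∈ ℤ/103ℤ has a preimage.
Hence h is surjective.
Since h is surjective, we compute h⁻¹(0): solve 73x + 25 ≡ 0 (mod 103), i.e. 73x ≡ 78 (mod 103).
Multiplying by 73⁻¹ = 24 gives x ≡ 24·78 = 1872 = 18·103 + 18 ≡ 18 (mod 103).
Check: h(18) = 73·18 + 25 = 1339 = 13·103 + 0 ≡ 0 (mod 103).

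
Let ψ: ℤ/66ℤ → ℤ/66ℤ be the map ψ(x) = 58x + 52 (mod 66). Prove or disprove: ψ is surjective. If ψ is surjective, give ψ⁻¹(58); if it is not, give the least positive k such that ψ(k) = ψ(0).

Since gcd(58, 66) = 2, we have 58x ≡ 0 (mod 2) for all x, so ψ(x) ≡ 0 (mod 2).
But 1 ≢ 0 (mod 2), so 1 ∈ ℤ/66ℤ has no preimage. Therefore ψ is not surjective.
Since ψ is not surjective, we find the least positive k with ψ(k) = ψ(0): this means 58k ≡ 0 (mod 66), i.e. 66 ∣ 58k. Since gcd(58, 66) = 2, dividing through by 2 this holds exactly when 33 ∣ 29k, and as gcd(29, 33) = 1, exactly when 33 ∣ k.
The smallest positive such k is 33.

33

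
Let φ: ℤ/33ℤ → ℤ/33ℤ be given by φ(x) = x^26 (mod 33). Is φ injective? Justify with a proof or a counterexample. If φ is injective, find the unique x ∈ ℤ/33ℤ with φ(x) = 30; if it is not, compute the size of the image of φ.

12

φ(4): Repeated squaring mod 33: 4^1 ≡ 4, 4^2 ≡ 4² = 16, 4^4 ≡ 16² = 256 ≡ 25, 4^8 ≡ 25² = 625 ≡ 31, 4^16 ≡ 31² = 961 ≡ 4. Since 26 = 16 + 8 + 2, 4^26 ≡ 4·31·16: 4·31 = 124 ≡ 25, then 25·16 = 400 ≡ 4. So 4^26 ≡ 4 (mod 33).
φ(7): Repeated squaring mod 33: 7^1 ≡ 7, 7^2 ≡ 7² = 49 ≡ 16, 7^4 ≡ 16² = 256 ≡ 25, 7^8 ≡ 25² = 625 ≡ 31, 7^16 ≡ 31² = 961 ≡ 4. Since 26 = 16 + 8 + 2, 7^26 ≡ 4·31·16: 4·31 = 124 ≡ 25, then 25·16 = 400 ≡ 4. So 7^26 ≡ 4 (mod 33).
So φ(4) = φ(7) = 4 while 4 ≠ 7, so φ is not injective.
Since φ is not injective, we determine |image(φ)|. Computing x^26 mod 33 for each x (by repeated squaring, reducing mod 33 at every step), the values φ(0), φ(1), …, φ(32) are: 0, 1, 31, 3, 4, 16, 27, 4, 25, 9, 1, 22, 12, 31, 25, 15, 16, 16, 15, 25, 31, 12, 22, 1, 9, 25, 4, 27, 16, 4, 3, 31, 1.
The distinct values are {0, 1, 3, 4, 9, 12, 15, 16, 22, 25, 27, 31}; there are 12 of them.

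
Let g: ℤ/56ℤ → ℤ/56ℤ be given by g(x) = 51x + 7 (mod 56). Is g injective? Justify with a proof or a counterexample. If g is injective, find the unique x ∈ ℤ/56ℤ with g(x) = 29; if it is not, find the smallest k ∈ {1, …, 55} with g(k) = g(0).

18

Recall that g is injective when g(s) = g(t) forces s = t.
If g(s) = g(t), then 51s ≡ 51t (mod 56). Because gcd(51, 56) = 1, we may cancel 51 to get s ≡ t (mod 56).
Therefore g is injective.
We now compute 51⁻¹ mod 56 explicitly. Euclid's algorithm: 56 = 1·51 + 5, 51 = 10·5 + 1; back-substituting gives 1 = 11·51 − 10·56, so 51⁻¹ ≡ 11 (mod 56).
Since g is injective, we compute g⁻¹(29): solve 51x + 7 ≡ 29 (mod 56), i.e. 51x ≡ 22 (mod 56).
Multiplying by 51⁻¹ = 11 gives x ≡ 11·22 = 242 = 4·56 + 18 ≡ 18 (mod 56).
Check: g(18) = 51·18 + 7 = 925 = 16·56 + 29 ≡ 29 (mod 56).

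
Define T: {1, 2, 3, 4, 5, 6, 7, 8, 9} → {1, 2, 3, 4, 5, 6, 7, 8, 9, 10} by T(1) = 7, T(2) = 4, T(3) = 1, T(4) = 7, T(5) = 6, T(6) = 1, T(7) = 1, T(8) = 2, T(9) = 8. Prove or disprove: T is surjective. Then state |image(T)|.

No element maps to 3, so T is not surjective.
The image of T is {1, 2, 4, 6, 7, 8}, which has 6 elements.

6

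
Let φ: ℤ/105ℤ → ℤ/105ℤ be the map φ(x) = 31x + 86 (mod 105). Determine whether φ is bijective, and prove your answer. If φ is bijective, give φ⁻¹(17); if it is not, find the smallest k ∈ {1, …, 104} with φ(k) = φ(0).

By definition, injectivity means: for all x_1, x_2 in the domain, φ(x_1) = φ(x_2) implies x_1 = x_2.
Suppose φ(x_1) = φ(x_2) in ℤ/105ℤ. Then 31x_1 + 86 ≡ 31x_2 + 86 (mod 105), therefore 31(x_1 − x_2) ≡ 0 (mod 105).
Since gcd(31, 105) = 1, 31 is invertible modulo 105, thus x_1 − x_2 ≡ 0 (mod 105), i.e. x_1 = x_2.
We now compute 31⁻¹ mod 105 explicitly. Euclid's algorithm: 105 = 3·31 + 12, 31 = 2·12 + 7, 12 = 1·7 + 5, 7 = 1·5 + 2, 5 = 2·2 + 1; back-substituting gives 1 = 61·31 − 18·105, so 31⁻¹ ≡ 61 (mod 105).
For any y ∈ ℤ/105ℤ, x = 61(y − 86) mod 105 satisfies φ(x) = 31·61(y − 86) + 86 ≡ y (since 31·61 ≡ 1 mod 105). So every y has a preimage.
Hence φ is bijective.
Since φ is bijective, we compute φ⁻¹(17): solve 31x + 86 ≡ 17 (mod 105), i.e. 31x ≡ 36 (mod 105).
Multiplying by 31⁻¹ = 61 gives x ≡ 61·36 = 2196 = 20·105 + 96 ≡ 96 (mod 105).
Check: φ(96) = 31·96 + 86 = 3062 = 29·105 + 17 ≡ 17 (mod 105).

96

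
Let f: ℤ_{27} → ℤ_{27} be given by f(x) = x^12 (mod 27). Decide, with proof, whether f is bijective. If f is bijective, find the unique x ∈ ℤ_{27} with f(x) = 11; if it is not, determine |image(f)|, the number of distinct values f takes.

f(0) = 0^12 = 0.
f(3): Repeated squaring mod 27: 3^1 ≡ 3, 3^2 ≡ 3² = 9, 3^4 ≡ 9² = 81 ≡ 0, 3^8 ≡ 0² = 0. Since 12 = 8 + 4, 3^12 ≡ 0·0: 0·0 = 0. So 3^12 ≡ 0 (mod 27).
So f(0) = f(3) = 0 while 0 ≠ 3, therefore f is not injective, hence not bijective.
Since f is not bijective, we determine |image(f)|. Computing x^12 mod 27 for each x (by repeated squaring, reducing mod 27 at every step), the values f(0), f(1), …, f(26) are: 0, 1, 19, 0, 10, 10, 0, 19, 1, 0, 1, 19, 0, 10, 10, 0, 19, 1, 0, 1, 19, 0, 10, 10, 0, 19, 1.
The distinct values are {0, 1, 10, 19}; there are 4 of them.

4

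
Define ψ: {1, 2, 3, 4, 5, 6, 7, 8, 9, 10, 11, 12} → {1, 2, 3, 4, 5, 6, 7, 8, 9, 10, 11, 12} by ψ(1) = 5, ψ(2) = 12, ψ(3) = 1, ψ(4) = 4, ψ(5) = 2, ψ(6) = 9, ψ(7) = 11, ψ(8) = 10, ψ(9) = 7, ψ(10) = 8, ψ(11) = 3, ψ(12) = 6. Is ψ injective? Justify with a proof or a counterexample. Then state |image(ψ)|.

The values ψ(1), …, ψ(12) are 5, 12, 1, 4, 2, 9, 11, 10, 7, 8, 3, 6 — all distinct.
So ψ(x_1) = ψ(x_2) only when x_1 = x_2, and ψ is injective.
The image of ψ is {1, 2, 3, 4, 5, 6, 7, 8, 9, 10, 11, 12}, which has 12 elements.

12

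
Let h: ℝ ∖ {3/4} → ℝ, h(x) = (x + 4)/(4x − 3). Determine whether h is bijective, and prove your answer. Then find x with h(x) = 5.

If h(x) = 1/4, cross-multiplying gives 4(x + 4) = 1(4x − 3), which simplifies to 16 = −3 — false.  So 1/4 has no preimage and h is not surjective.
Therefore h is not bijective.
Solving h(x) = 5: cross-multiplying gives x + 4 = 5(4x − 3), which rearranges to −19x = −19, so x = 1.

1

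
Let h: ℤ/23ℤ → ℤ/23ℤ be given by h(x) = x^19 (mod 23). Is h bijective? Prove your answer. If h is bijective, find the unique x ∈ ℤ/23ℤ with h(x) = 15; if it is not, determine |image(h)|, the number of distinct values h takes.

11

Since 23 is prime, the nonzero elements of ℤ/23ℤ form a cyclic group of order 22.
As gcd(19, 22) = 1, raising to the 19th power is a bijection on this group: if s^19 ≡ t^19 then (st^{−1})^19 = 1, and the only element of order dividing gcd(19, 22) = 1 is 1, so s = t.
With h(0) = 0 this makes h injective on all of ℤ/23ℤ, hence bijective (finite equal-size domain and codomain). In particular h is bijective.
Since h is bijective, we find the preimage of 15. The inverse of x ↦ x^19 on (ℤ/23ℤ)^× is x ↦ x^7, because 19·7 = 133 = 6·22 + 1 ≡ 1 (mod 22) and x^{22} = 1 for x ≠ 0 (Fermat). So h⁻¹(15) = 15^7 mod 23.
Repeated squaring mod 23: 15^1 ≡ 15, 15^2 ≡ 15² = 225 ≡ 18, 15^4 ≡ 18² = 324 ≡ 2. Since 7 = 4 + 2 + 1, 15^7 ≡ 2·18·15: 2·18 = 36 ≡ 13, then 13·15 = 195 ≡ 11. So 15^7 ≡ 11 (mod 23).
Hence h⁻¹(15) = 11.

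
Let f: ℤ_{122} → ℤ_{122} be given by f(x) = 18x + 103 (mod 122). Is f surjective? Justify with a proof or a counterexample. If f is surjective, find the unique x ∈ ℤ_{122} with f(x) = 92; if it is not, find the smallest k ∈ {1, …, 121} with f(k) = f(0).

61

Since gcd(18, 122) = 2, we have 18x ≡ 0 (mod 2) for all x, so f(x) ≡ 1 (mod 2).
But 0 ≢ 1 (mod 2), so 0 ∈ ℤ_{122} has no preimage. Thus f is not surjective.
Since f is not surjective, we find the least positive k with f(k) = f(0): this means 18k ≡ 0 (mod 122), i.e. 122 ∣ 18k. Since gcd(18, 122) = 2, dividing through by 2 this holds exactly when 61 ∣ 9k, and as gcd(9, 61) = 1, exactly when 61 ∣ k.
The smallest positive such k is 61.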